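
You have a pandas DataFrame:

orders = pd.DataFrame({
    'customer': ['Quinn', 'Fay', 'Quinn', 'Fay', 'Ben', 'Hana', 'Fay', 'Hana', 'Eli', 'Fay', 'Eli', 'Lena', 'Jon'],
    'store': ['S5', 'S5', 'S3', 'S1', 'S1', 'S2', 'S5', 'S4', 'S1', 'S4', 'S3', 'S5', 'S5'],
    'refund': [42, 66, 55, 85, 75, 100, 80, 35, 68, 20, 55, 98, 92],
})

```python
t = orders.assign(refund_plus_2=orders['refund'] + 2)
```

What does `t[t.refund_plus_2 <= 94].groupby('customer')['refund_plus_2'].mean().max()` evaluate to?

add column refund_plus_2 = orders['refund'] + 2:
   customer store  refund  refund_plus_2
0     Quinn    S5      42             44
1       Fay    S5      66             68
2     Quinn    S3      55             57
3       Fay    S1      85             87
4       Ben    S1      75             77
5      Hana    S2     100            102
6       Fay    S5      80             82
7      Hana    S4      35             37
8       Eli    S1      68             70
9       Fay    S4      20             22
10      Eli    S3      55             57
11     Lena    S5      98            100
12      Jon    S5      92             94
filter rows where refund_plus_2 <= 94:
   customer store  refund  refund_plus_2
0     Quinn    S5      42             44
1       Fay    S5      66             68
2     Quinn    S3      55             57
3       Fay    S1      85             87
4       Ben    S1      75             77
6       Fay    S5      80             82
7      Hana    S4      35             37
8       Eli    S1      68             70
9       Fay    S4      20             22
10      Eli    S3      55             57
12      Jon    S5      92             94
group by customer, mean of refund_plus_2:
customer
Ben      77.00
Eli      63.50
Fay      64.75
Hana     37.00
Jon      94.00
Quinn    50.50
Name: refund_plus_2, dtype: float64
Taking the max of the resulting series gives 94.0.

94.0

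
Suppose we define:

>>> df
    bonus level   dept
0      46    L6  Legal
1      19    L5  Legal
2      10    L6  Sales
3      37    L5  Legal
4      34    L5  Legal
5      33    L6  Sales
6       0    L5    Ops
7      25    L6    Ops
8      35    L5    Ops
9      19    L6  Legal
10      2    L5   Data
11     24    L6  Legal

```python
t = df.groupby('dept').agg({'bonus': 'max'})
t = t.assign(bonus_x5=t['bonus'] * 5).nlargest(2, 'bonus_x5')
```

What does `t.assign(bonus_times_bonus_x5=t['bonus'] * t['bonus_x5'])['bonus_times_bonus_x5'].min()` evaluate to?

group by dept, max of bonus:
       bonus
dept        
Data       2
Legal     46
Ops       35
Sales     33
add column bonus_x5 = t['bonus'] * 5:
       bonus  bonus_x5
dept                  
Data       2        10
Legal     46       230
Ops       35       175
Sales     33       165
take 2 rows with largest bonus_x5:
       bonus  bonus_x5
dept                  
Legal     46       230
Ops       35       175
add column bonus_times_bonus_x5 = t['bonus'] * t['bonus_x5']:
       bonus  bonus_x5  bonus_times_bonus_x5
dept                                        
Legal     46       230                 10580
Ops       35       175                  6125
Hence 6125.

6125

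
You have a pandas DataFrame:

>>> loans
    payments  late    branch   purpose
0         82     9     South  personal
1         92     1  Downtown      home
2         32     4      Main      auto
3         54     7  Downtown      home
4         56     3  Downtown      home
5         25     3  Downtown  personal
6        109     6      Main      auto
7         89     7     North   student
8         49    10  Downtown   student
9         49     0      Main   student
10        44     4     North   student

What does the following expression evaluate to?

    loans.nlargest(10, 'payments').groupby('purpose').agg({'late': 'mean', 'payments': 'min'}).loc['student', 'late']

take 10 rows with largest payments:
    payments  late    branch   purpose
6        109     6      Main      auto
1         92     1  Downtown      home
7         89     7     North   student
0         82     9     South  personal
4         56     3  Downtown      home
3         54     7  Downtown      home
8         49    10  Downtown   student
9         49     0      Main   student
10        44     4     North   student
2         32     4      Main      auto
group by purpose: mean(late), min(payments):
              late  payments
purpose                     
auto      5.000000        32
home      3.666667        54
personal  9.000000        82
student   5.250000        44

5.25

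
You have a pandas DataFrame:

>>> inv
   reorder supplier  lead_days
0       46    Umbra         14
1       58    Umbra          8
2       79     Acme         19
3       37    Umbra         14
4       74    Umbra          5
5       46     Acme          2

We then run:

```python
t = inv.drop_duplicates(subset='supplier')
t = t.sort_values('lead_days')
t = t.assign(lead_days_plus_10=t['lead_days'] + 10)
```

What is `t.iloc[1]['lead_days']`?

19

drop duplicate supplier (keep=first):
   reorder supplier  lead_days
0       46    Umbra         14
2       79     Acme         19
sort by lead_days:
   reorder supplier  lead_days
0       46    Umbra         14
2       79     Acme         19
add column lead_days_plus_10 = t['lead_days'] + 10:
   reorder supplier  lead_days  lead_days_plus_10
0       46    Umbra         14                 24
2       79     Acme         19                 29
Hence 19.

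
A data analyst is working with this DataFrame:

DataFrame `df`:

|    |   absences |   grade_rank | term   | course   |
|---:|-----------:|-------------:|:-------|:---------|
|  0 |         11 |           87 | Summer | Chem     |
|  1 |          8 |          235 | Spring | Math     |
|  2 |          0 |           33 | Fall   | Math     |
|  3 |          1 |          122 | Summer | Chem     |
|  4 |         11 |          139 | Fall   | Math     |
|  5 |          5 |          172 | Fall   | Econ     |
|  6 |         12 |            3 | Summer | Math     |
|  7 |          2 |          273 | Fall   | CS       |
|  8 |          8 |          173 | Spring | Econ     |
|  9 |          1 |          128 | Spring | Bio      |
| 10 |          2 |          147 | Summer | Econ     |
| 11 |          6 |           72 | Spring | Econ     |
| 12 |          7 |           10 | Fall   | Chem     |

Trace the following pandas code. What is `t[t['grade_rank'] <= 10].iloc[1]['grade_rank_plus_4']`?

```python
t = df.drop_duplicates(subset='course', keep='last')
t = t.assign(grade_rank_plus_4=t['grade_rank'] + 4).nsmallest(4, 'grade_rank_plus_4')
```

drop duplicate course (keep=last):
    absences  grade_rank    term course
6         12           3  Summer   Math
7          2         273    Fall     CS
9          1         128  Spring    Bio
11         6          72  Spring   Econ
12         7          10    Fall   Chem
add column grade_rank_plus_4 = t['grade_rank'] + 4:
    absences  grade_rank    term course  grade_rank_plus_4
6         12           3  Summer   Math                  7
7          2         273    Fall     CS                277
9          1         128  Spring    Bio                132
11         6          72  Spring   Econ                 76
12         7          10    Fall   Chem                 14
take 4 rows with smallest grade_rank_plus_4:
    absences  grade_rank    term course  grade_rank_plus_4
6         12           3  Summer   Math                  7
12         7          10    Fall   Chem                 14
11         6          72  Spring   Econ                 76
9          1         128  Spring    Bio                132
filter rows where grade_rank <= 10:
    absences  grade_rank    term course  grade_rank_plus_4
6         12           3  Summer   Math                  7
12         7          10    Fall   Chem                 14
Taking the value at position 1, column 'grade_rank_plus_4' gives 14.

14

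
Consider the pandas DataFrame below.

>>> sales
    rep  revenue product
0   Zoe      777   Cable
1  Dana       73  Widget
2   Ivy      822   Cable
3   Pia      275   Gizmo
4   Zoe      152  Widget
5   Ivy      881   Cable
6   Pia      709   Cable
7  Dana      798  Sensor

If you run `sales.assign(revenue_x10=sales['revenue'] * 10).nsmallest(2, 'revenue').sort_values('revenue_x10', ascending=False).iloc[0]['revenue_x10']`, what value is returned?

1520

add column revenue_x10 = sales['revenue'] * 10:
    rep  revenue product  revenue_x10
0   Zoe      777   Cable         7770
1  Dana       73  Widget          730
2   Ivy      822   Cable         8220
3   Pia      275   Gizmo         2750
4   Zoe      152  Widget         1520
5   Ivy      881   Cable         8810
6   Pia      709   Cable         7090
7  Dana      798  Sensor         7980
take 2 rows with smallest revenue:
    rep  revenue product  revenue_x10
1  Dana       73  Widget          730
4   Zoe      152  Widget         1520
sort by revenue_x10 descending:
    rep  revenue product  revenue_x10
4   Zoe      152  Widget         1520
1  Dana       73  Widget          730
Taking the value at position 0, column 'revenue_x10' gives 1520.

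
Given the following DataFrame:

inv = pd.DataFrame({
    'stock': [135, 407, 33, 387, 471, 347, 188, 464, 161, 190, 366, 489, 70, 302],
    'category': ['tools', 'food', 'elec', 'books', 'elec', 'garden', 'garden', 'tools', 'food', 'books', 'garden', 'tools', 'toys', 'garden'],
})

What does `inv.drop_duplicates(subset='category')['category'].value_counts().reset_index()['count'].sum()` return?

drop duplicate category (keep=first):
    stock category
0     135    tools
1     407     food
2      33     elec
3     387    books
5     347   garden
12     70     toys
value_counts of category:
category
tools     1
food      1
elec      1
books     1
garden    1
toys      1
Name: count, dtype: int64
reset_index():
  category  count
0    tools      1
1     food      1
2     elec      1
3    books      1
4   garden      1
5     toys      1
Taking the sum of column 'count' gives 6.

6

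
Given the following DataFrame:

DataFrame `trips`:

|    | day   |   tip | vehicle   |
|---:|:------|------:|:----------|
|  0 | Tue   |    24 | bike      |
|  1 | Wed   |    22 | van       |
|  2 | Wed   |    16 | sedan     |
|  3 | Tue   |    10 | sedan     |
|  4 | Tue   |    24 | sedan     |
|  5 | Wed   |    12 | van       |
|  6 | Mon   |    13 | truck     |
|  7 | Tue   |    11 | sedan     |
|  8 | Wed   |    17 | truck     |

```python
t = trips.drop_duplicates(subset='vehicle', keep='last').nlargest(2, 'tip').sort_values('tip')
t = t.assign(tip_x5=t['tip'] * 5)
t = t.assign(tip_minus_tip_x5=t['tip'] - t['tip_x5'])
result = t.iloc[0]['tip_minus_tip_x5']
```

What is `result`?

drop duplicate vehicle (keep=last):
   day  tip vehicle
0  Tue   24    bike
5  Wed   12     van
7  Tue   11   sedan
8  Wed   17   truck
take 2 rows with largest tip:
   day  tip vehicle
0  Tue   24    bike
8  Wed   17   truck
sort by tip:
   day  tip vehicle
8  Wed   17   truck
0  Tue   24    bike
add column tip_x5 = t['tip'] * 5:
   day  tip vehicle  tip_x5
8  Wed   17   truck      85
0  Tue   24    bike     120
add column tip_minus_tip_x5 = t['tip'] - t['tip_x5']:
   day  tip vehicle  tip_x5  tip_minus_tip_x5
8  Wed   17   truck      85               -68
0  Tue   24    bike     120               -96
Reading off the value at position 0, column 'tip_minus_tip_x5', we get -68.

-68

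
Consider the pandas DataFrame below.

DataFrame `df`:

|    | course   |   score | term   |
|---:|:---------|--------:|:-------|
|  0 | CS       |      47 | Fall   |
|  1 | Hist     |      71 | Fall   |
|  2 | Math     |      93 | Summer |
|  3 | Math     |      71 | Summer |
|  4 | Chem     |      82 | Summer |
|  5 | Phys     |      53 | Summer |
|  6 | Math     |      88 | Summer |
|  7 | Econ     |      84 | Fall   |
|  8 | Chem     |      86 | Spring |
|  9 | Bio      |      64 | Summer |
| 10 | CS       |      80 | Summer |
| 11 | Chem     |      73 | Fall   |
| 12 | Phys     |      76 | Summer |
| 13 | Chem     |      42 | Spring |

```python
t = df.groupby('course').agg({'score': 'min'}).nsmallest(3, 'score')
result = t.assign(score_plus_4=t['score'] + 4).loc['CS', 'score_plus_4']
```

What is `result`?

group by course, min of score:
        score
course       
Bio        64
CS         47
Chem       42
Econ       84
Hist       71
Math       71
Phys       53
take 3 rows with smallest score:
        score
course       
Chem       42
CS         47
Phys       53
add column score_plus_4 = t['score'] + 4:
        score  score_plus_4
course                     
Chem       42            46
CS         47            51
Phys       53            57

51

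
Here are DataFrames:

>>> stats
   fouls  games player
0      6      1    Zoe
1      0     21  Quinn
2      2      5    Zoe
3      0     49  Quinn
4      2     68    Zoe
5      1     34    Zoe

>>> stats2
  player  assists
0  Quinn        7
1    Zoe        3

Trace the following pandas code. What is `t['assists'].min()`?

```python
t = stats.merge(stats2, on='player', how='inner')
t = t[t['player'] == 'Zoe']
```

3

merge on 'player' (how='inner') → 6 rows:
   fouls  games player  assists
0      6      1    Zoe        3
1      0     21  Quinn        7
2      2      5    Zoe        3
3      0     49  Quinn        7
4      2     68    Zoe        3
5      1     34    Zoe        3
filter rows where player == 'Zoe':
   fouls  games player  assists
0      6      1    Zoe        3
2      2      5    Zoe        3
4      2     68    Zoe        3
5      1     34    Zoe        3
Taking the min of column 'assists' gives 3.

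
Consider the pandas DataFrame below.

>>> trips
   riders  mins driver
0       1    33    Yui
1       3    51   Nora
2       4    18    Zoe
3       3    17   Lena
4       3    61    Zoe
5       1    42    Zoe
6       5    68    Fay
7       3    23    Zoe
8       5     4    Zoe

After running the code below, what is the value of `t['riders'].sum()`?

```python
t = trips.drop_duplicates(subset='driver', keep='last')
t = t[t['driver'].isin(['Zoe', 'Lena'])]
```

8

drop duplicate driver (keep=last):
   riders  mins driver
0       1    33    Yui
1       3    51   Nora
3       3    17   Lena
6       5    68    Fay
8       5     4    Zoe
filter rows where driver in ['Zoe', 'Lena']:
   riders  mins driver
3       3    17   Lena
8       5     4    Zoe
Then the sum of column 'riders': 8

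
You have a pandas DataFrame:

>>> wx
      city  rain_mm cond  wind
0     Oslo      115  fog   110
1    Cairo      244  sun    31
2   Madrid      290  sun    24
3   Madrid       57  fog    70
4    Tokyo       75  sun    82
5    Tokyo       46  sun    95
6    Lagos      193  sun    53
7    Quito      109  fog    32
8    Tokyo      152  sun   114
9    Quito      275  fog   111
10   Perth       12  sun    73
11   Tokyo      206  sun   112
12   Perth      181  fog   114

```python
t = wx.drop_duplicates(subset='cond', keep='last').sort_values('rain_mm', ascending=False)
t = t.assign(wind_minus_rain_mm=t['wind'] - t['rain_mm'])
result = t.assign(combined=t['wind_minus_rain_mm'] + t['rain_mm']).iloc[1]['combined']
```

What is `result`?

drop duplicate cond (keep=last):
     city  rain_mm cond  wind
11  Tokyo      206  sun   112
12  Perth      181  fog   114
sort by rain_mm descending:
     city  rain_mm cond  wind
11  Tokyo      206  sun   112
12  Perth      181  fog   114
add column wind_minus_rain_mm = t['wind'] - t['rain_mm']:
     city  rain_mm cond  wind  wind_minus_rain_mm
11  Tokyo      206  sun   112                 -94
12  Perth      181  fog   114                 -67
add column combined = t['wind_minus_rain_mm'] + t['rain_mm']:
     city  rain_mm cond  wind  wind_minus_rain_mm  combined
11  Tokyo      206  sun   112                 -94       112
12  Perth      181  fog   114                 -67       114

114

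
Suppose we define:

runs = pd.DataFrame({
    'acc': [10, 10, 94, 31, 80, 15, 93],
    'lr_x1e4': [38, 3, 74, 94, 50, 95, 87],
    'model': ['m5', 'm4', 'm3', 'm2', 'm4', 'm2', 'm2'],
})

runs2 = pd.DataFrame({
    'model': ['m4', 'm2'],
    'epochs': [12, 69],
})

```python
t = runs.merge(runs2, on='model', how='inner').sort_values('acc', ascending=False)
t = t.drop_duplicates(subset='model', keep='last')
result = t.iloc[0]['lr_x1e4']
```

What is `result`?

merge on 'model' (how='inner') → 5 rows:
   acc  lr_x1e4 model  epochs
0   10        3    m4      12
1   31       94    m2      69
2   80       50    m4      12
3   15       95    m2      69
4   93       87    m2      69
sort by acc descending:
   acc  lr_x1e4 model  epochs
4   93       87    m2      69
2   80       50    m4      12
1   31       94    m2      69
3   15       95    m2      69
0   10        3    m4      12
drop duplicate model (keep=last):
   acc  lr_x1e4 model  epochs
3   15       95    m2      69
0   10        3    m4      12
The value at position 0, column 'lr_x1e4' is 95.

95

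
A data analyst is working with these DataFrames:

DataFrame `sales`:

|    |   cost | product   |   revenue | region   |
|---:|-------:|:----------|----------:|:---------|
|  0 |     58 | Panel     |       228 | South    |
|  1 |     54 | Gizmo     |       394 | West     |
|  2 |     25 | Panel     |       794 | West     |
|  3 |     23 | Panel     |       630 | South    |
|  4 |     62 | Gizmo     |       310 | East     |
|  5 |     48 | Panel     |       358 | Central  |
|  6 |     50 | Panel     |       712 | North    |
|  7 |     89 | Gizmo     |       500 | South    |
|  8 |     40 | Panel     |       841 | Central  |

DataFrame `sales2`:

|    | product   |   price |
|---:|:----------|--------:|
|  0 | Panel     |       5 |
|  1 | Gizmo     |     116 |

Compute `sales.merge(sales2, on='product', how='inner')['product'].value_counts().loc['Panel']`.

6

merge on 'product' (how='inner') → 9 rows:
   cost product  revenue   region  price
0    58   Panel      228    South      5
1    54   Gizmo      394     West    116
2    25   Panel      794     West      5
3    23   Panel      630    South      5
4    62   Gizmo      310     East    116
5    48   Panel      358  Central      5
6    50   Panel      712    North      5
7    89   Gizmo      500    South    116
8    40   Panel      841  Central      5
value_counts of product:
product
Panel    6
Gizmo    3
Name: count, dtype: int64
Reading off the value at index 'Panel', we get 6.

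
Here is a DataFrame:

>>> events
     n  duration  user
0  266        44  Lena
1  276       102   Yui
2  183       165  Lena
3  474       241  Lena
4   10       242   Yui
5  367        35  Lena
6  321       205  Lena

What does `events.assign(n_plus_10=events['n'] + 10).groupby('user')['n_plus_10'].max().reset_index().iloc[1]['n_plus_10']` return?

286

add column n_plus_10 = events['n'] + 10:
     n  duration  user  n_plus_10
0  266        44  Lena        276
1  276       102   Yui        286
2  183       165  Lena        193
3  474       241  Lena        484
4   10       242   Yui         20
5  367        35  Lena        377
6  321       205  Lena        331
group by user, max of n_plus_10:
user
Lena    484
Yui     286
Name: n_plus_10, dtype: int64
reset_index():
   user  n_plus_10
0  Lena        484
1   Yui        286
Taking the value at position 1, column 'n_plus_10' gives 286.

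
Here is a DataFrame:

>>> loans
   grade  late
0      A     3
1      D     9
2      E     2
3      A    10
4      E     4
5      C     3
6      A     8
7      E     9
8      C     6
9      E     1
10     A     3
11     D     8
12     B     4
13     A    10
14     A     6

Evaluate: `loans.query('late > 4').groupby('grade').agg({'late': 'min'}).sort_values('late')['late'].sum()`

filter rows where late > 4:
   grade  late
1      D     9
3      A    10
6      A     8
7      E     9
8      C     6
11     D     8
13     A    10
14     A     6
group by grade, min of late:
       late
grade      
A         6
C         6
D         8
E         9
sort by late:
       late
grade      
A         6
C         6
D         8
E         9
Hence 29.

29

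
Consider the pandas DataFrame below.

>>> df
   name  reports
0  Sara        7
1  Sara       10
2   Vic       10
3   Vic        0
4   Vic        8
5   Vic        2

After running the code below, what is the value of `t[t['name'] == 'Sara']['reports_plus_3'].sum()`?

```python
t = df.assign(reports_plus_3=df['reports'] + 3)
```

add column reports_plus_3 = df['reports'] + 3:
   name  reports  reports_plus_3
0  Sara        7              10
1  Sara       10              13
2   Vic       10              13
3   Vic        0               3
4   Vic        8              11
5   Vic        2               5
filter rows where name == 'Sara':
   name  reports  reports_plus_3
0  Sara        7              10
1  Sara       10              13
sum of column 'reports_plus_3' → 23

23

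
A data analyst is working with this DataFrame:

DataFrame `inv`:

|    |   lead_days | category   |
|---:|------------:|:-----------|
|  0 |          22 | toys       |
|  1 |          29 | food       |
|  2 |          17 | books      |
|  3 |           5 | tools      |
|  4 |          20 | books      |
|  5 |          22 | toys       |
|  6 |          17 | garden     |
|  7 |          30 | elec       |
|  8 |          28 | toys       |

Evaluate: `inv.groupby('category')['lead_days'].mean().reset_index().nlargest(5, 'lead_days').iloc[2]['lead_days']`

group by category, mean of lead_days:
category
books     18.5
elec      30.0
food      29.0
garden    17.0
tools      5.0
toys      24.0
Name: lead_days, dtype: float64
reset_index():
  category  lead_days
0    books       18.5
1     elec       30.0
2     food       29.0
3   garden       17.0
4    tools        5.0
5     toys       24.0
take 5 rows with largest lead_days:
  category  lead_days
1     elec       30.0
2     food       29.0
5     toys       24.0
0    books       18.5
3   garden       17.0
The value at position 2, column 'lead_days' is 24.0.

24.0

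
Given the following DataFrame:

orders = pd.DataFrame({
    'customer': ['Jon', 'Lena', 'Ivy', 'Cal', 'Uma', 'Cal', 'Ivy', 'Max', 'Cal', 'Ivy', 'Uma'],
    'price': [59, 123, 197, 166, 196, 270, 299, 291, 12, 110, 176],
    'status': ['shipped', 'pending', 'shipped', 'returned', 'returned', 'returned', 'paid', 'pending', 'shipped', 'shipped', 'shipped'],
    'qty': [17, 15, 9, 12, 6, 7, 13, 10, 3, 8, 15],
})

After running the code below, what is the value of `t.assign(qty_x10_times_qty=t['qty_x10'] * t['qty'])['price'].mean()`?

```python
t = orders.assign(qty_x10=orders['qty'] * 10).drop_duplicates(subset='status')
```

161.75

add column qty_x10 = orders['qty'] * 10:
   customer  price    status  qty  qty_x10
0       Jon     59   shipped   17      170
1      Lena    123   pending   15      150
2       Ivy    197   shipped    9       90
3       Cal    166  returned   12      120
4       Uma    196  returned    6       60
5       Cal    270  returned    7       70
6       Ivy    299      paid   13      130
7       Max    291   pending   10      100
8       Cal     12   shipped    3       30
9       Ivy    110   shipped    8       80
10      Uma    176   shipped   15      150
drop duplicate status (keep=first):
  customer  price    status  qty  qty_x10
0      Jon     59   shipped   17      170
1     Lena    123   pending   15      150
3      Cal    166  returned   12      120
6      Ivy    299      paid   13      130
add column qty_x10_times_qty = t['qty_x10'] * t['qty']:
  customer  price    status  qty  qty_x10  qty_x10_times_qty
0      Jon     59   shipped   17      170               2890
1     Lena    123   pending   15      150               2250
3      Cal    166  returned   12      120               1440
6      Ivy    299      paid   13      130               1690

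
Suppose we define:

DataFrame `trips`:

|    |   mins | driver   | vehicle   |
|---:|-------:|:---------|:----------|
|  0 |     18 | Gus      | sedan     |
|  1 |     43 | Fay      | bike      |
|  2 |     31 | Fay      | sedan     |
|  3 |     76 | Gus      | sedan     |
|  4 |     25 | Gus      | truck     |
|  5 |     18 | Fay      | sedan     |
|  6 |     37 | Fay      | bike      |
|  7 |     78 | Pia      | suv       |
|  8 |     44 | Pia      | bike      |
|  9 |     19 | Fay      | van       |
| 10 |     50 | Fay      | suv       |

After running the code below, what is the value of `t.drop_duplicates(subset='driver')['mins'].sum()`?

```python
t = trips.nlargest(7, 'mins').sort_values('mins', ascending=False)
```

204

take 7 rows with largest mins:
    mins driver vehicle
7     78    Pia     suv
3     76    Gus   sedan
10    50    Fay     suv
8     44    Pia    bike
1     43    Fay    bike
6     37    Fay    bike
2     31    Fay   sedan
sort by mins descending:
    mins driver vehicle
7     78    Pia     suv
3     76    Gus   sedan
10    50    Fay     suv
8     44    Pia    bike
1     43    Fay    bike
6     37    Fay    bike
2     31    Fay   sedan
drop duplicate driver (keep=first):
    mins driver vehicle
7     78    Pia     suv
3     76    Gus   sedan
10    50    Fay     suv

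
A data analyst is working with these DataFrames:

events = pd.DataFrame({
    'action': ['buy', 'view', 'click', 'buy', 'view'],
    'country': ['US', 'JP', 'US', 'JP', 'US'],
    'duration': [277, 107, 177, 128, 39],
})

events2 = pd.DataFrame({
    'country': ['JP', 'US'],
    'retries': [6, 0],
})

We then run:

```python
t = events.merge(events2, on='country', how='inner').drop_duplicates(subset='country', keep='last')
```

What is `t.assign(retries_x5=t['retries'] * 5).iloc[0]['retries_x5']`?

30

merge on 'country' (how='inner') → 5 rows:
  action country  duration  retries
0    buy      US       277        0
1   view      JP       107        6
2  click      US       177        0
3    buy      JP       128        6
4   view      US        39        0
drop duplicate country (keep=last):
  action country  duration  retries
3    buy      JP       128        6
4   view      US        39        0
add column retries_x5 = t['retries'] * 5:
  action country  duration  retries  retries_x5
3    buy      JP       128        6          30
4   view      US        39        0           0
Then the value at position 0, column 'retries_x5': 30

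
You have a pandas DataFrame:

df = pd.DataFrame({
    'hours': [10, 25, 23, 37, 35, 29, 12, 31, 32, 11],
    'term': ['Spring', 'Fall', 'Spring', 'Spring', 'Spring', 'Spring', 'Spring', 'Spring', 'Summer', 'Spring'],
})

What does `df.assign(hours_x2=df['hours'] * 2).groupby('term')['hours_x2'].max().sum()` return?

add column hours_x2 = df['hours'] * 2:
   hours    term  hours_x2
0     10  Spring        20
1     25    Fall        50
2     23  Spring        46
3     37  Spring        74
4     35  Spring        70
5     29  Spring        58
6     12  Spring        24
7     31  Spring        62
8     32  Summer        64
9     11  Spring        22
group by term, max of hours_x2:
term
Fall      50
Spring    74
Summer    64
Name: hours_x2, dtype: int64
sum of the resulting series → 188

188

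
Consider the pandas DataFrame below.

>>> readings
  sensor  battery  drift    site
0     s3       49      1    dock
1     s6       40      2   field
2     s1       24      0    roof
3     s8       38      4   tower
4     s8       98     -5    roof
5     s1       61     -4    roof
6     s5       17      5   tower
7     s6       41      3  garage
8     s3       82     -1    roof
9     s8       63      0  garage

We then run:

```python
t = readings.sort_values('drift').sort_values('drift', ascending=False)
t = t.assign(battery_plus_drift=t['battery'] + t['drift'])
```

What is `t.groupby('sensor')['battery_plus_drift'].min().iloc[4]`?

sort by drift:
  sensor  battery  drift    site
4     s8       98     -5    roof
5     s1       61     -4    roof
8     s3       82     -1    roof
2     s1       24      0    roof
9     s8       63      0  garage
0     s3       49      1    dock
1     s6       40      2   field
7     s6       41      3  garage
3     s8       38      4   tower
6     s5       17      5   tower
sort by drift descending:
  sensor  battery  drift    site
6     s5       17      5   tower
3     s8       38      4   tower
7     s6       41      3  garage
1     s6       40      2   field
0     s3       49      1    dock
2     s1       24      0    roof
9     s8       63      0  garage
8     s3       82     -1    roof
5     s1       61     -4    roof
4     s8       98     -5    roof
add column battery_plus_drift = t['battery'] + t['drift']:
  sensor  battery  drift    site  battery_plus_drift
6     s5       17      5   tower                  22
3     s8       38      4   tower                  42
7     s6       41      3  garage                  44
1     s6       40      2   field                  42
0     s3       49      1    dock                  50
2     s1       24      0    roof                  24
9     s8       63      0  garage                  63
8     s3       82     -1    roof                  81
5     s1       61     -4    roof                  57
4     s8       98     -5    roof                  93
group by sensor, min of battery_plus_drift:
sensor
s1    24
s3    50
s5    22
s6    42
s8    42
Name: battery_plus_drift, dtype: int64
Reading off the value at position 4, we get 42.

42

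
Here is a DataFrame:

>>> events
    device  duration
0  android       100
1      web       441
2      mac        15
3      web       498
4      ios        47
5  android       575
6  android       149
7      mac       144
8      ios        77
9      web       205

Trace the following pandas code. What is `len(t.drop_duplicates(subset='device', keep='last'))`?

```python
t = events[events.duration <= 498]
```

filter rows where duration <= 498:
    device  duration
0  android       100
1      web       441
2      mac        15
3      web       498
4      ios        47
6  android       149
7      mac       144
8      ios        77
9      web       205
drop duplicate device (keep=last):
    device  duration
6  android       149
7      mac       144
8      ios        77
9      web       205

4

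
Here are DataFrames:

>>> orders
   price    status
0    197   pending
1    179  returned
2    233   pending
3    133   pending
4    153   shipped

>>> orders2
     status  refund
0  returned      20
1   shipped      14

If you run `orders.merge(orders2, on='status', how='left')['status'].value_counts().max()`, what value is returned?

3

merge on 'status' (how='left') → 5 rows:
   price    status  refund
0    197   pending     NaN
1    179  returned    20.0
2    233   pending     NaN
3    133   pending     NaN
4    153   shipped    14.0
value_counts of status:
status
pending     3
returned    1
shipped     1
Name: count, dtype: int64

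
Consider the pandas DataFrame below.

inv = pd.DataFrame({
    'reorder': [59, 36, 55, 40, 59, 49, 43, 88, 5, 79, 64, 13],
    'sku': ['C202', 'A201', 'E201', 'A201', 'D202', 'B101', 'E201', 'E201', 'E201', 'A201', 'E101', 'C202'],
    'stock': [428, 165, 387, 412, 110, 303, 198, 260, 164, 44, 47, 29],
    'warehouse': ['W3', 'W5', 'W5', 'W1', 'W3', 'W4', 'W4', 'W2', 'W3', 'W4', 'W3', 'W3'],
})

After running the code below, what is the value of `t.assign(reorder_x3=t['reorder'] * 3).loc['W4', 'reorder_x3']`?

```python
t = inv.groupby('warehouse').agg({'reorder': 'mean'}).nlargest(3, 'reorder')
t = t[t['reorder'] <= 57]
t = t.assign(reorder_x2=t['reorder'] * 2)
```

171.0

group by warehouse, mean of reorder:
           reorder
warehouse         
W1            40.0
W2            88.0
W3            40.0
W4            57.0
W5            45.5
take 3 rows with largest reorder:
           reorder
warehouse         
W2            88.0
W4            57.0
W5            45.5
filter rows where reorder <= 57:
           reorder
warehouse         
W4            57.0
W5            45.5
add column reorder_x2 = t['reorder'] * 2:
           reorder  reorder_x2
warehouse                     
W4            57.0       114.0
W5            45.5        91.0
add column reorder_x3 = t['reorder'] * 3:
           reorder  reorder_x2  reorder_x3
warehouse                                 
W4            57.0       114.0       171.0
W5            45.5        91.0       136.5
Reading off the value at row 'W4', column 'reorder_x3', we get 171.0.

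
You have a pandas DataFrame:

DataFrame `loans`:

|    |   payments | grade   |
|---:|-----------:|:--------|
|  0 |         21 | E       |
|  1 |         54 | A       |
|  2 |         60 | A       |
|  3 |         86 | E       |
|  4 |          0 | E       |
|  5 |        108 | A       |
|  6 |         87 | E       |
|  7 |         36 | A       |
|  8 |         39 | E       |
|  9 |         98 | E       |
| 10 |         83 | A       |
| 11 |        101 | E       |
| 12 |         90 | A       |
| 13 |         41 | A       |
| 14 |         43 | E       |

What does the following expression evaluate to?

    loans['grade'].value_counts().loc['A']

value_counts of grade:
grade
E    8
A    7
Name: count, dtype: int64

7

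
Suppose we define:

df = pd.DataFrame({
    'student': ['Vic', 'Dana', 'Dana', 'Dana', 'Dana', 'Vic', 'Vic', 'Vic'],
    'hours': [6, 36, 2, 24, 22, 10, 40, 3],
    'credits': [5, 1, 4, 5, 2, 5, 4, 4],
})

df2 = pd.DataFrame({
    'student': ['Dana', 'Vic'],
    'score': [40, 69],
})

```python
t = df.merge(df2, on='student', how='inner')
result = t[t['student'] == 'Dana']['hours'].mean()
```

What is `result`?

21.0

merge on 'student' (how='inner') → 8 rows:
  student  hours  credits  score
0     Vic      6        5     69
1    Dana     36        1     40
2    Dana      2        4     40
3    Dana     24        5     40
4    Dana     22        2     40
5     Vic     10        5     69
6     Vic     40        4     69
7     Vic      3        4     69
filter rows where student == 'Dana':
  student  hours  credits  score
1    Dana     36        1     40
2    Dana      2        4     40
3    Dana     24        5     40
4    Dana     22        2     40
Then the mean of column 'hours': 21.0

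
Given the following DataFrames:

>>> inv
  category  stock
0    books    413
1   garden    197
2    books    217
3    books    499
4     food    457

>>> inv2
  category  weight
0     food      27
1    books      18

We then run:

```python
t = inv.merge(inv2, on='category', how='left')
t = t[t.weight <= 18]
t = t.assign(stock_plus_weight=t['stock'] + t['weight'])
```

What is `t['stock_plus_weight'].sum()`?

1183.0

merge on 'category' (how='left') → 5 rows:
  category  stock  weight
0    books    413    18.0
1   garden    197     NaN
2    books    217    18.0
3    books    499    18.0
4     food    457    27.0
filter rows where weight <= 18:
  category  stock  weight
0    books    413    18.0
2    books    217    18.0
3    books    499    18.0
add column stock_plus_weight = t['stock'] + t['weight']:
  category  stock  weight  stock_plus_weight
0    books    413    18.0              431.0
2    books    217    18.0              235.0
3    books    499    18.0              517.0
Reading off the sum of column 'stock_plus_weight', we get 1183.0.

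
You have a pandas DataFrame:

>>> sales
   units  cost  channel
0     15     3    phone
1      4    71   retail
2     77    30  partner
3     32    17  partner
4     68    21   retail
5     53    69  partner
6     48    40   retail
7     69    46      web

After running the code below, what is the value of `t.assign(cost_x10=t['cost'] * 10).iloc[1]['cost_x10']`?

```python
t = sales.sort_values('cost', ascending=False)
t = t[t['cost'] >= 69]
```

sort by cost descending:
   units  cost  channel
1      4    71   retail
5     53    69  partner
7     69    46      web
6     48    40   retail
2     77    30  partner
4     68    21   retail
3     32    17  partner
0     15     3    phone
filter rows where cost >= 69:
   units  cost  channel
1      4    71   retail
5     53    69  partner
add column cost_x10 = t['cost'] * 10:
   units  cost  channel  cost_x10
1      4    71   retail       710
5     53    69  partner       690
value at position 1, column 'cost_x10' → 690

690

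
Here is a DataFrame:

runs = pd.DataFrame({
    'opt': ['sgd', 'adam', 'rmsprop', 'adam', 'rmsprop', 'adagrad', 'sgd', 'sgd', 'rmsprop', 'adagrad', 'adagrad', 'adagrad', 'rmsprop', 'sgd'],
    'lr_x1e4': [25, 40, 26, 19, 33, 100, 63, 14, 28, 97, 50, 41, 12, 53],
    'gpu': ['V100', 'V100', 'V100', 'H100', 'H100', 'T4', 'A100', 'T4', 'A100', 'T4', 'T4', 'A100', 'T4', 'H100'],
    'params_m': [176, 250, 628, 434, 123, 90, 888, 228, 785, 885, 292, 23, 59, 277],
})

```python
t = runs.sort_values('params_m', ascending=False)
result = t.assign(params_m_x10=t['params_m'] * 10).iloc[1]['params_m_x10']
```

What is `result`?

sort by params_m descending:
        opt  lr_x1e4   gpu  params_m
6       sgd       63  A100       888
9   adagrad       97    T4       885
8   rmsprop       28  A100       785
2   rmsprop       26  V100       628
3      adam       19  H100       434
10  adagrad       50    T4       292
13      sgd       53  H100       277
1      adam       40  V100       250
7       sgd       14    T4       228
0       sgd       25  V100       176
4   rmsprop       33  H100       123
5   adagrad      100    T4        90
12  rmsprop       12    T4        59
11  adagrad       41  A100        23
add column params_m_x10 = t['params_m'] * 10:
        opt  lr_x1e4   gpu  params_m  params_m_x10
6       sgd       63  A100       888          8880
9   adagrad       97    T4       885          8850
8   rmsprop       28  A100       785          7850
2   rmsprop       26  V100       628          6280
3      adam       19  H100       434          4340
10  adagrad       50    T4       292          2920
13      sgd       53  H100       277          2770
1      adam       40  V100       250          2500
7       sgd       14    T4       228          2280
0       sgd       25  V100       176          1760
4   rmsprop       33  H100       123          1230
5   adagrad      100    T4        90           900
12  rmsprop       12    T4        59           590
11  adagrad       41  A100        23           230
The value at position 1, column 'params_m_x10' is 8850.

8850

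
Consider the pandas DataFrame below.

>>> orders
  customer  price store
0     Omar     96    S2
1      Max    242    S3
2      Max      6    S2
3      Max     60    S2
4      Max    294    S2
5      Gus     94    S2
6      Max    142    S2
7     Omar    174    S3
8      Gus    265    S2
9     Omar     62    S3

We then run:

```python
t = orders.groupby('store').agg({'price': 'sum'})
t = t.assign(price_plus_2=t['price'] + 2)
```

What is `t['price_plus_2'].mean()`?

group by store, sum of price:
       price
store       
S2       957
S3       478
add column price_plus_2 = t['price'] + 2:
       price  price_plus_2
store                     
S2       957           959
S3       478           480

719.5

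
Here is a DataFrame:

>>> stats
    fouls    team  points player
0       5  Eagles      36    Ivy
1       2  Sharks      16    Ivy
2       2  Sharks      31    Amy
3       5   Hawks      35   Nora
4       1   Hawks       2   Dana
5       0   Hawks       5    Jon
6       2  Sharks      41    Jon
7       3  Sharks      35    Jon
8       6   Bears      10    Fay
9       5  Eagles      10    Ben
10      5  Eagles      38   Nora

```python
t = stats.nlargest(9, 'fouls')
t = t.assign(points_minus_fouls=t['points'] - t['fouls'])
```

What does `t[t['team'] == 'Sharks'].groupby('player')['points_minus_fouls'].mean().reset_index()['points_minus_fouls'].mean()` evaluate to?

take 9 rows with largest fouls:
    fouls    team  points player
8       6   Bears      10    Fay
0       5  Eagles      36    Ivy
3       5   Hawks      35   Nora
9       5  Eagles      10    Ben
10      5  Eagles      38   Nora
7       3  Sharks      35    Jon
1       2  Sharks      16    Ivy
2       2  Sharks      31    Amy
6       2  Sharks      41    Jon
add column points_minus_fouls = t['points'] - t['fouls']:
    fouls    team  points player  points_minus_fouls
8       6   Bears      10    Fay                   4
0       5  Eagles      36    Ivy                  31
3       5   Hawks      35   Nora                  30
9       5  Eagles      10    Ben                   5
10      5  Eagles      38   Nora                  33
7       3  Sharks      35    Jon                  32
1       2  Sharks      16    Ivy                  14
2       2  Sharks      31    Amy                  29
6       2  Sharks      41    Jon                  39
filter rows where team == 'Sharks':
   fouls    team  points player  points_minus_fouls
7      3  Sharks      35    Jon                  32
1      2  Sharks      16    Ivy                  14
2      2  Sharks      31    Amy                  29
6      2  Sharks      41    Jon                  39
group by player, mean of points_minus_fouls:
player
Amy    29.0
Ivy    14.0
Jon    35.5
Name: points_minus_fouls, dtype: float64
reset_index():
  player  points_minus_fouls
0    Amy                29.0
1    Ivy                14.0
2    Jon                35.5

26.1666666667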